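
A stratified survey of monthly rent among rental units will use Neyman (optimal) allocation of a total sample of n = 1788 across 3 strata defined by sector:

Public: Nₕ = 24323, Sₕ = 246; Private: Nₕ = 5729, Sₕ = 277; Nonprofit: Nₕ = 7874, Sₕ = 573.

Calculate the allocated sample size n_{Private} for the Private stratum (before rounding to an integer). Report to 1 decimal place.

234.8

Neyman allocation: nₕ = n·NₕSₕ / Σⱼ NⱼSⱼ.
Σ NⱼSⱼ = 24323·246 + 5729·277 + 7874·573 = 1.2082193 × 10^7.
n_{Private} = 1788·5729·277 / (1.2082193 × 10^7) = 234.8.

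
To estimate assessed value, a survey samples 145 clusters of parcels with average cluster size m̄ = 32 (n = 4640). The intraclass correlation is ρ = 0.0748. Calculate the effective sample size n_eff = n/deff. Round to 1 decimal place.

deff = 1 + (32 − 1)·0.0748 = 1 + 2.3188 = 3.3188.
n_eff = 4640 / 3.3188 = 1398.1.

1398.1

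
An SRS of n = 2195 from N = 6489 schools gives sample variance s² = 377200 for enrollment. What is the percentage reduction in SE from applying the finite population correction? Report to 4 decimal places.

18.6529

f = n/N = 2195/6489 = 0.33826476.
SE_no-fpc = √(s²/n) = 13.10897; SE_fpc = √((1−f)s²/n) = 10.663769.
Ratio = √(1−f) = 0.81347111. Reduction = 100·(1 − 0.81347111) = 18.6529%.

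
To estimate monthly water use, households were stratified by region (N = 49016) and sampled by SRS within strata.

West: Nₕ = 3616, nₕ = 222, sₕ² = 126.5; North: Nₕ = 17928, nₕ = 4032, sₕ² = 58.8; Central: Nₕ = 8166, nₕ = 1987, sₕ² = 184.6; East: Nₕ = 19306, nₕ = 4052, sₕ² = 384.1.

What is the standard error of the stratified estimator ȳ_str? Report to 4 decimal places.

0.1341

Var(ȳ_str) = Σₕ Wₕ²(1 − fₕ)sₕ²/nₕ with Wₕ = Nₕ/N, N = 49016.
West: Wₕ = 0.07377183; term = 0.07377183²·(1 − 0.06139381)·126.5/222 = 0.002910731.
North: Wₕ = 0.36575812; term = 0.36575812²·(1 − 0.22489960)·58.8/4032 = 0.0015121773.
Central: Wₕ = 0.16659866; term = 0.16659866²·(1 − 0.24332599)·184.6/1987 = 0.0019511276.
East: Wₕ = 0.39387139; term = 0.39387139²·(1 − 0.20988294)·384.1/4052 = 0.011619172.
Sum = 0.017993208.
SE = √(0.017993208) = 0.1341.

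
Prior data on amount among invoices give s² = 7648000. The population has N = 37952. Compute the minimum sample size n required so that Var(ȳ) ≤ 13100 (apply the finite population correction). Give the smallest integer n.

575

Without fpc, n₀ = s²/D = 7648000/13100 = 583.8168.
With fpc, (1 − n/N)·s²/n ≤ D requires n ≥ n₀/(1 + n₀/N) = 583.8168/(1 + 583.8168/37952) = 574.9720.
Rounding up, n = 575.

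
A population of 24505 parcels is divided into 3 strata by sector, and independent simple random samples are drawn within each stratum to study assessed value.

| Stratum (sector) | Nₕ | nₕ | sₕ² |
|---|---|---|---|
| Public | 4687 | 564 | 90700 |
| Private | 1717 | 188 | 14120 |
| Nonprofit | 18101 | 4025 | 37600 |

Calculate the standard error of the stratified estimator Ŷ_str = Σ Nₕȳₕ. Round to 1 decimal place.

Var(Ŷ_str) = Σₕ Nₕ²(1 − fₕ)sₕ²/nₕ.
Public: 4687²·(1 − 564/4687)·90700/564 = 3.1076813 × 10^9.
Private: 1717²·(1 − 188/1717)·14120/188 = 1.9717626 × 10^8.
Nonprofit: 18101²·(1 − 4025/18101)·37600/4025 = 2.380147 × 10^9.
Sum = 5.6850046 × 10^9.
SE = √(5.6850046 × 10^9) = 75399.0.

75399.0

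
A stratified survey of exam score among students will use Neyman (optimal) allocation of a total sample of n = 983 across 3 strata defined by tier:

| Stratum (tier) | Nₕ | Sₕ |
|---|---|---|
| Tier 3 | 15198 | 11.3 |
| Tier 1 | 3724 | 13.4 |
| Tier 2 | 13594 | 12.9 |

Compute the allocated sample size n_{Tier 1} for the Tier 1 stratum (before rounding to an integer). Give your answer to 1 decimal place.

123.6

Neyman allocation: nₕ = n·NₕSₕ / Σⱼ NⱼSⱼ.
Σ NⱼSⱼ = 15198·11.3 + 3724·13.4 + 13594·12.9 = 397001.6.
n_{Tier 1} = 983·3724·13.4 / 397001.6 = 123.6.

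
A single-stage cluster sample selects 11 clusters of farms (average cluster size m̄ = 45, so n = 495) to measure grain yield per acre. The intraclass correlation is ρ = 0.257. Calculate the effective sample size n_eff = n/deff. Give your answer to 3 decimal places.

40.218

deff = 1 + (45 − 1)·0.257 = 1 + 11.308 = 12.308.
n_eff = 495 / 12.308 = 40.218.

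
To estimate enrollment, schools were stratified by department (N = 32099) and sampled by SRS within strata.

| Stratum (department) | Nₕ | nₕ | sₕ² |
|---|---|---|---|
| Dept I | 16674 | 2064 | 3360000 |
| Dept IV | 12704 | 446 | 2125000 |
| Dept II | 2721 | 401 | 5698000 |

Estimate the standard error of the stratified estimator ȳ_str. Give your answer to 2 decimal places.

Var(ȳ_str) = Σₕ Wₕ²(1 − fₕ)sₕ²/nₕ with Wₕ = Nₕ/N, N = 32099.
Dept I: Wₕ = 0.51945543; term = 0.51945543²·(1 − 0.12378553)·3360000/2064 = 384.88997.
Dept IV: Wₕ = 0.39577557; term = 0.39577557²·(1 − 0.03510705)·2125000/446 = 720.11386.
Dept II: Wₕ = 0.08476900; term = 0.08476900²·(1 − 0.14737229)·5698000/401 = 87.058583.
Sum = 1192.0624.
SE = √(1192.0624) = 34.53.

34.53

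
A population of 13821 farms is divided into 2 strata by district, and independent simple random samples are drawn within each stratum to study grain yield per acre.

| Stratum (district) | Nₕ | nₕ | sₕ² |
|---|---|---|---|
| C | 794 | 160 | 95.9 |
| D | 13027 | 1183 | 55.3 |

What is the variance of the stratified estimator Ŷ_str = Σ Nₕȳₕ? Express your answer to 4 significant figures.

Var(Ŷ_str) = Σₕ Nₕ²(1 − fₕ)sₕ²/nₕ.
C: 794²·(1 − 160/794)·95.9/160 = 301722.98.
D: 13027²·(1 − 1183/13027)·55.3/1183 = 7.2124564 × 10^6.
Sum = 7.5141794 × 10^6.

7.514 × 10^6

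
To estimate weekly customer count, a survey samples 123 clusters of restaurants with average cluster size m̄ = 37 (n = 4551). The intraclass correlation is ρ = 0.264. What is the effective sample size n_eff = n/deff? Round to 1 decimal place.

deff = 1 + (37 − 1)·0.264 = 1 + 9.504 = 10.504.
n_eff = 4551 / 10.504 = 433.3.

433.3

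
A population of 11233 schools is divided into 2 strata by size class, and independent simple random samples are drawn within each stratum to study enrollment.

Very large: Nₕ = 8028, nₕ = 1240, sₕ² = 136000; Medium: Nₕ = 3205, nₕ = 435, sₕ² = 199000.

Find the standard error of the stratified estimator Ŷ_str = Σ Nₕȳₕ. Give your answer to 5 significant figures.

100190

Var(Ŷ_str) = Σₕ Nₕ²(1 − fₕ)sₕ²/nₕ.
Very large: 8028²·(1 − 1240/8028)·136000/1240 = 5.9767683 × 10^9.
Medium: 3205²·(1 − 435/3205)·199000/435 = 4.0613613 × 10^9.
Sum = 1.003813 × 10^10.
SE = √(1.003813 × 10^10) = 100190.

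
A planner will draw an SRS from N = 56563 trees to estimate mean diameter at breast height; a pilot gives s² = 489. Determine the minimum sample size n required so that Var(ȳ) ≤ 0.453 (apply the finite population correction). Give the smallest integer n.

1060

Without fpc, n₀ = s²/D = 489/0.453 = 1079.4702.
With fpc, (1 − n/N)·s²/n ≤ D requires n ≥ n₀/(1 + n₀/N) = 1079.4702/(1 + 1079.4702/56563) = 1059.2550.
Rounding up, n = 1060.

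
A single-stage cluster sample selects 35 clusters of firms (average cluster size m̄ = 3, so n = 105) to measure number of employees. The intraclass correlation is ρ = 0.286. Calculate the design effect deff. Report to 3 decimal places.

1.572

deff = 1 + (3 − 1)·0.286 = 1 + 0.572 = 1.572.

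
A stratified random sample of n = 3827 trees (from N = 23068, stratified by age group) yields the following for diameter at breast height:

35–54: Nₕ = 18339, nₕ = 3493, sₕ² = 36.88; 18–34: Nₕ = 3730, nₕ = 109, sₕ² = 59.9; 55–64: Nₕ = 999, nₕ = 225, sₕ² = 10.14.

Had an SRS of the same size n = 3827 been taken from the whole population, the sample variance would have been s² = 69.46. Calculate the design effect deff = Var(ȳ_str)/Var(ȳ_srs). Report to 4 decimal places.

Var(ȳ_str) = Σ Wₕ²(1−fₕ)sₕ²/nₕ with Wₕ = Nₕ/23068:
  35–54: (18339/23068)²·(1−3493/18339)·36.88/3493 = 0.0054020369
  18–34: (3730/23068)²·(1−109/3730)·59.9/109 = 0.013948188
  55–64: (999/23068)²·(1−225/999)·10.14/225 = 6.5485025 × 10^-5
  → Var(ȳ_str) = 0.01941571.
Var(ȳ_srs) = (1 − 3827/23068)·69.46/3827 = 0.015138889.
deff = 0.01941571 / 0.015138889 = 1.2825.

1.2825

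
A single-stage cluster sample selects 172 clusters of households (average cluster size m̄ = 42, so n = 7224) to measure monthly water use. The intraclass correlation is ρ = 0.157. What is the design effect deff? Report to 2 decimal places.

deff = 1 + (42 − 1)·0.157 = 1 + 6.437 = 7.437.

7.44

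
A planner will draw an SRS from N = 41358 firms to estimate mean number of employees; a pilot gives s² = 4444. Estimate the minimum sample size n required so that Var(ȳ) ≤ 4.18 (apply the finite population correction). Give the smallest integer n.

1037

Without fpc, n₀ = s²/D = 4444/4.18 = 1063.1579.
With fpc, (1 − n/N)·s²/n ≤ D requires n ≥ n₀/(1 + n₀/N) = 1063.1579/(1 + 1063.1579/41358) = 1036.5131.
Rounding up, n = 1037.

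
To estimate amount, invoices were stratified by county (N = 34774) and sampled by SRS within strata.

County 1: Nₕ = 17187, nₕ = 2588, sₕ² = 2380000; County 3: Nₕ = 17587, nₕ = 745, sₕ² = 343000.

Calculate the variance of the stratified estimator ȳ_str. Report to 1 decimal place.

303.6

Var(ȳ_str) = Σₕ Wₕ²(1 − fₕ)sₕ²/nₕ with Wₕ = Nₕ/N, N = 34774.
County 1: Wₕ = 0.49424858; term = 0.49424858²·(1 − 0.15057893)·2380000/2588 = 190.82118.
County 3: Wₕ = 0.50575142; term = 0.50575142²·(1 − 0.04236083)·343000/745 = 112.7753.
Sum = 303.59648.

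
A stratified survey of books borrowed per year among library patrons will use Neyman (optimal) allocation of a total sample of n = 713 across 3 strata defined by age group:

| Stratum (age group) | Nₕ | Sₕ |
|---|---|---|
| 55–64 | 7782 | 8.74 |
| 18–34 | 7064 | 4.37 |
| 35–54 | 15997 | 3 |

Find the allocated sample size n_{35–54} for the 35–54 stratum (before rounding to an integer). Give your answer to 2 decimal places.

Neyman allocation: nₕ = n·NₕSₕ / Σⱼ NⱼSⱼ.
Σ NⱼSⱼ = 7782·8.74 + 7064·4.37 + 15997·3 = 146875.36.
n_{35–54} = 713·15997·3 / 146875.36 = 232.97.

232.97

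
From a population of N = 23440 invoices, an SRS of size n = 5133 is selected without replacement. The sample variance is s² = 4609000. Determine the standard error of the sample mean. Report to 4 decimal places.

26.4818

Under SRS without replacement, Var(ȳ) = (1 − f)·s²/n with f = n/N = 5133/23440 = 0.21898464.
Var(ȳ) = (1 − 0.21898464)·4609000/5133 = 0.78101536·897.91545 = 701.28576.
SE(ȳ) = √(701.28576) = 26.4818.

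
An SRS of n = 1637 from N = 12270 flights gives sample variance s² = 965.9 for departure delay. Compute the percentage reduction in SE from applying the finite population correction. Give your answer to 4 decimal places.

6.9094

f = n/N = 1637/12270 = 0.13341483.
SE_no-fpc = √(s²/n) = 0.76814241; SE_fpc = √((1−f)s²/n) = 0.71506804.
Ratio = √(1−f) = 0.93090556. Reduction = 100·(1 − 0.93090556) = 6.9094%.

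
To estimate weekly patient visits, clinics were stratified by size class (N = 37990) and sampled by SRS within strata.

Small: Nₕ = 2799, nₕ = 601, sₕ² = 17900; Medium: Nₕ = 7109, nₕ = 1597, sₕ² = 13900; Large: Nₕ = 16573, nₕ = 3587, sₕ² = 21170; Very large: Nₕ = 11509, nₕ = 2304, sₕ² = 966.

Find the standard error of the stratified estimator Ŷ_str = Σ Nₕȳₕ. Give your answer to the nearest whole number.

42882

Var(Ŷ_str) = Σₕ Nₕ²(1 − fₕ)sₕ²/nₕ.
Small: 2799²·(1 − 601/2799)·17900/601 = 1.832353 × 10^8.
Medium: 7109²·(1 − 1597/7109)·13900/1597 = 3.410575 × 10^8.
Large: 16573²·(1 − 3587/16573)·21170/3587 = 1.2701822 × 10^9.
Very large: 11509²·(1 − 2304/11509)·966/2304 = 4.4417697 × 10^7.
Sum = 1.8388927 × 10^9.
SE = √(1.8388927 × 10^9) = 42882.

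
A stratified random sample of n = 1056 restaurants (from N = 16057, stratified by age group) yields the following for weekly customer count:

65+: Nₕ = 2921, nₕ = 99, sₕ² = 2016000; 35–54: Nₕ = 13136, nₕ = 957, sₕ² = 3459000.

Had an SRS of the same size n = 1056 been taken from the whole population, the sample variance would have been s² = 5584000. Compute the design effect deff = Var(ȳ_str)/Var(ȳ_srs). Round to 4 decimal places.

Var(ȳ_str) = Σ Wₕ²(1−fₕ)sₕ²/nₕ with Wₕ = Nₕ/16057:
  65+: (2921/16057)²·(1−99/2921)·2016000/99 = 651.05111
  35–54: (13136/16057)²·(1−957/13136)·3459000/957 = 2242.7692
  → Var(ȳ_str) = 2893.8203.
Var(ȳ_srs) = (1 − 1056/16057)·5584000/1056 = 4940.1177.
deff = 2893.8203 / 4940.1177 = 0.5858.

0.5858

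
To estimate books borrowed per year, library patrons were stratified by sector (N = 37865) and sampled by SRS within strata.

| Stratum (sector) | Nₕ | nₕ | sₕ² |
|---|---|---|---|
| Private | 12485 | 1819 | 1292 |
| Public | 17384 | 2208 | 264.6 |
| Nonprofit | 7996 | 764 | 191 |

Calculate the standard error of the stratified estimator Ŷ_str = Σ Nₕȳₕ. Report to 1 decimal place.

11859.9

Var(Ŷ_str) = Σₕ Nₕ²(1 − fₕ)sₕ²/nₕ.
Private: 12485²·(1 − 1819/12485)·1292/1819 = 9.4584493 × 10^7.
Public: 17384²·(1 − 2208/17384)·264.6/2208 = 3.1615336 × 10^7.
Nonprofit: 7996²·(1 − 764/7996)·191/764 = 1.4456768 × 10^7.
Sum = 1.406566 × 10^8.
SE = √(1.406566 × 10^8) = 11859.9.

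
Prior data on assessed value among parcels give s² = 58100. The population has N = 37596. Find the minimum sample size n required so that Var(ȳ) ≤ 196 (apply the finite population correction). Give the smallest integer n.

Without fpc, n₀ = s²/D = 58100/196 = 296.4286.
With fpc, (1 − n/N)·s²/n ≤ D requires n ≥ n₀/(1 + n₀/N) = 296.4286/(1 + 296.4286/37596) = 294.1097.
Rounding up, n = 295.

295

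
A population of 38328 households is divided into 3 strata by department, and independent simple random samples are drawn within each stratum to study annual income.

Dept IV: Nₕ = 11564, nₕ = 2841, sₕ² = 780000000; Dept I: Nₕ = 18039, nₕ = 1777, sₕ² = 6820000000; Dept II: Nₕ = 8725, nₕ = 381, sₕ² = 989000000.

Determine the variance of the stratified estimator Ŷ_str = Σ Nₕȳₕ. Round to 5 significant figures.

1.3425 × 10^15

Var(Ŷ_str) = Σₕ Nₕ²(1 − fₕ)sₕ²/nₕ.
Dept IV: 11564²·(1 − 2841/11564)·780000000/2841 = 2.7694742 × 10^13.
Dept I: 18039²·(1 − 1777/18039)·6820000000/1777 = 1.1258573 × 10^15.
Dept II: 8725²·(1 − 381/8725)·989000000/381 = 1.8897791 × 10^14.
Sum = 1.34253 × 10^15.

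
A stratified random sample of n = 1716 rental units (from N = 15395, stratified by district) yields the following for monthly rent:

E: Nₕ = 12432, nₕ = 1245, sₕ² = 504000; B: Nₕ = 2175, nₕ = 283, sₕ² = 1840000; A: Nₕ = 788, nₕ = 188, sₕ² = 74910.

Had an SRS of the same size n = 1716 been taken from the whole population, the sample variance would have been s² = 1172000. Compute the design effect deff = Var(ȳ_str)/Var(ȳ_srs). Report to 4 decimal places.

Var(ȳ_str) = Σ Wₕ²(1−fₕ)sₕ²/nₕ with Wₕ = Nₕ/15395:
  E: (12432/15395)²·(1−1245/12432)·504000/1245 = 237.55077
  B: (2175/15395)²·(1−283/2175)·1840000/283 = 112.8892
  A: (788/15395)²·(1−188/788)·74910/188 = 0.79487718
  → Var(ȳ_str) = 351.23485.
Var(ȳ_srs) = (1 − 1716/15395)·1172000/1716 = 606.85507.
deff = 351.23485 / 606.85507 = 0.5788.

0.5788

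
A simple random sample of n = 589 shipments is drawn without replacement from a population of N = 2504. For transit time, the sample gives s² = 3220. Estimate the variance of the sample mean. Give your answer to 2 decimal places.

Under SRS without replacement, Var(ȳ) = (1 − f)·s²/n with f = n/N = 589/2504 = 0.23522364.
Var(ȳ) = (1 − 0.23522364)·3220/589 = 0.76477636·5.466893 = 4.1809505.

4.18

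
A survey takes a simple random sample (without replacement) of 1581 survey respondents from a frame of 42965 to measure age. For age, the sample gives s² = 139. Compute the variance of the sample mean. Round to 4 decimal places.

Under SRS without replacement, Var(ȳ) = (1 − f)·s²/n with f = n/N = 1581/42965 = 0.03679739.
Var(ȳ) = (1 − 0.03679739)·139/1581 = 0.96320261·0.087919039 = 0.084683847.

0.0847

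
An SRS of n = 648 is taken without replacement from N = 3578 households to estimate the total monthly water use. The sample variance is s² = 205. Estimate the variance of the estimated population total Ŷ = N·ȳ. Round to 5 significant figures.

Var(Ŷ) = N²·Var(ȳ) = N²·(1 − n/N)·s²/n.
f = 648/3578 = 0.18110676; Var(ȳ) = 0.81889324·205/648 = 0.25906345.
Var(Ŷ) = 3578² · 0.25906345 = 3.316552 × 10^6.

3.3166 × 10^6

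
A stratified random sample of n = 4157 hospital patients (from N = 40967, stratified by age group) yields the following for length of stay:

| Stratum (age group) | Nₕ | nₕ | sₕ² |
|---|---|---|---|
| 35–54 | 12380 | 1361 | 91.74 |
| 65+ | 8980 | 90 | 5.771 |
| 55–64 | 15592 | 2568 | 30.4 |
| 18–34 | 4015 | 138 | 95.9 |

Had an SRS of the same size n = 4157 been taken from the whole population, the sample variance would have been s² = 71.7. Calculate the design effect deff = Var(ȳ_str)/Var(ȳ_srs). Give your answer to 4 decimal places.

Var(ȳ_str) = Σ Wₕ²(1−fₕ)sₕ²/nₕ with Wₕ = Nₕ/40967:
  35–54: (12380/40967)²·(1−1361/12380)·91.74/1361 = 0.005478922
  65+: (8980/40967)²·(1−90/8980)·5.771/90 = 0.0030501299
  55–64: (15592/40967)²·(1−2568/15592)·30.4/2568 = 0.0014323741
  18–34: (4015/40967)²·(1−138/4015)·95.9/138 = 0.0064454397
  → Var(ȳ_str) = 0.016406866.
Var(ȳ_srs) = (1 − 4157/40967)·71.7/4157 = 0.015497826.
deff = 0.016406866 / 0.015497826 = 1.0587.

1.0587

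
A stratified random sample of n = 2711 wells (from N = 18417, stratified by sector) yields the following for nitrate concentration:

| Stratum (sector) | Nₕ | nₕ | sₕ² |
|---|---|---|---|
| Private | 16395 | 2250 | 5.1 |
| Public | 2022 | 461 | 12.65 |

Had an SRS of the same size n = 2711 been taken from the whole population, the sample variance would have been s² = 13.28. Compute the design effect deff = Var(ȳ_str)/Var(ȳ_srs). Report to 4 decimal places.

0.4321

Var(ȳ_str) = Σ Wₕ²(1−fₕ)sₕ²/nₕ with Wₕ = Nₕ/18417:
  Private: (16395/18417)²·(1−2250/16395)·5.1/2250 = 0.0015497593
  Public: (2022/18417)²·(1−461/2022)·12.65/461 = 2.5535001 × 10^-4
  → Var(ȳ_str) = 0.0018051093.
Var(ȳ_srs) = (1 − 2711/18417)·13.28/2711 = 0.0041774885.
deff = 0.0018051093 / 0.0041774885 = 0.4321.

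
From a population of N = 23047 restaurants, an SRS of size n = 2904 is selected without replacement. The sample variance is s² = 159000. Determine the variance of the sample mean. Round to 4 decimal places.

47.8531

Under SRS without replacement, Var(ȳ) = (1 − f)·s²/n with f = n/N = 2904/23047 = 0.12600338.
Var(ȳ) = (1 − 0.12600338)·159000/2904 = 0.87399662·54.752066 = 47.85312.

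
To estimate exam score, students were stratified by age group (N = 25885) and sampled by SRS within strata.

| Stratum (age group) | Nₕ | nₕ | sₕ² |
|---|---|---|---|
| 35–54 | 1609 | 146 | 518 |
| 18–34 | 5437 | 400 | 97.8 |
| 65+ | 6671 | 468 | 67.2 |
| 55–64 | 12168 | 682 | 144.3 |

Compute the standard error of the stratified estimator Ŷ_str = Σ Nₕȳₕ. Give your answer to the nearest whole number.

Var(Ŷ_str) = Σₕ Nₕ²(1 − fₕ)sₕ²/nₕ.
35–54: 1609²·(1 − 146/1609)·518/146 = 8.3517459 × 10^6.
18–34: 5437²·(1 − 400/5437)·97.8/400 = 6.6959183 × 10^6.
65+: 6671²·(1 − 468/6671)·67.2/468 = 5.9417742 × 10^6.
55–64: 12168²·(1 − 682/12168)·144.3/682 = 2.957127 × 10^7.
Sum = 5.0560708 × 10^7.
SE = √(5.0560708 × 10^7) = 7111.

7111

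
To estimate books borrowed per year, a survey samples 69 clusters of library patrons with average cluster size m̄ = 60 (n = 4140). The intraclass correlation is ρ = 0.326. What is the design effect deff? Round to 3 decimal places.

20.234

deff = 1 + (60 − 1)·0.326 = 1 + 19.234 = 20.234.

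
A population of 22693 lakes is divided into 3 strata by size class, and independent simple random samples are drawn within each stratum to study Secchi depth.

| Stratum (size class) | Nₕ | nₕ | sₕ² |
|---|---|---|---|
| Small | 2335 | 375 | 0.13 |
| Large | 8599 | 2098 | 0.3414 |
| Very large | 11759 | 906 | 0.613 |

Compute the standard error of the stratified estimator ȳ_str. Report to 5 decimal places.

0.01373

Var(ȳ_str) = Σₕ Wₕ²(1 − fₕ)sₕ²/nₕ with Wₕ = Nₕ/N, N = 22693.
Small: Wₕ = 0.10289517; term = 0.10289517²·(1 − 0.16059957)·0.13/375 = 3.0808547 × 10^-6.
Large: Wₕ = 0.37892742; term = 0.37892742²·(1 − 0.24398186)·0.3414/2098 = 1.766454 × 10^-5.
Very large: Wₕ = 0.51817741; term = 0.51817741²·(1 − 0.07704737)·0.613/906 = 1.6767513 × 10^-4.
Sum = 1.8842052 × 10^-4.
SE = √(1.8842052 × 10^-4) = 0.01373.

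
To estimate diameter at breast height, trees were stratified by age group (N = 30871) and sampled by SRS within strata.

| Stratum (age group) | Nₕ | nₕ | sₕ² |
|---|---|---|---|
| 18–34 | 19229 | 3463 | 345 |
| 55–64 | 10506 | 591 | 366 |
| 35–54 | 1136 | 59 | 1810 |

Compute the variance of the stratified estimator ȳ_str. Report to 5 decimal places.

Var(ȳ_str) = Σₕ Wₕ²(1 − fₕ)sₕ²/nₕ with Wₕ = Nₕ/N, N = 30871.
18–34: Wₕ = 0.62288232; term = 0.62288232²·(1 − 0.18009257)·345/3463 = 0.031691546.
55–64: Wₕ = 0.34031939; term = 0.34031939²·(1 − 0.05625357)·366/591 = 0.067689659.
35–54: Wₕ = 0.03679829; term = 0.03679829²·(1 − 0.05193662)·1810/59 = 0.039383944.
Sum = 0.13876515.

0.13877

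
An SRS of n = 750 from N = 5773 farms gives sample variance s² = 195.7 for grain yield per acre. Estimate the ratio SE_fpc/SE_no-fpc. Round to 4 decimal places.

f = n/N = 750/5773 = 0.12991512.
SE_no-fpc = √(s²/n) = 0.51081634; SE_fpc = √((1−f)s²/n) = 0.476481.
Ratio = √(1−f) = 0.93278340.

0.9328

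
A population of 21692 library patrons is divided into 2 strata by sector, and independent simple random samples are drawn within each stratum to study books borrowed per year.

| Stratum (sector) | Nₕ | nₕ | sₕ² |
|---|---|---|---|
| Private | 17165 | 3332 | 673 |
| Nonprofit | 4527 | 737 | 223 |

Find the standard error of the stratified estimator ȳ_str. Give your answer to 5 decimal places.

0.33609

Var(ȳ_str) = Σₕ Wₕ²(1 − fₕ)sₕ²/nₕ with Wₕ = Nₕ/N, N = 21692.
Private: Wₕ = 0.79130555; term = 0.79130555²·(1 − 0.19411593)·673/3332 = 0.10192273.
Nonprofit: Wₕ = 0.20869445; term = 0.20869445²·(1 − 0.16280097)·223/737 = 0.011032854.
Sum = 0.11295558.
SE = √(0.11295558) = 0.33609.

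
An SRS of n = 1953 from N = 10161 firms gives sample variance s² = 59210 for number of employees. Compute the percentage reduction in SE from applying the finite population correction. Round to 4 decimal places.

10.1226

f = n/N = 1953/10161 = 0.19220549.
SE_no-fpc = √(s²/n) = 5.5061293; SE_fpc = √((1−f)s²/n) = 4.9487653.
Ratio = √(1−f) = 0.89877389. Reduction = 100·(1 − 0.89877389) = 10.1226%.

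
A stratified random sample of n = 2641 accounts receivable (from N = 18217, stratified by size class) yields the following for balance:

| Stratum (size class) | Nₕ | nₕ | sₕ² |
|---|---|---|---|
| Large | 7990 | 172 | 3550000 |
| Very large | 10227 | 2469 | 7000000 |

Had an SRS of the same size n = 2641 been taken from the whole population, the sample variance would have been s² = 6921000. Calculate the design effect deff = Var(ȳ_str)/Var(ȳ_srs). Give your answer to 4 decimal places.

Var(ȳ_str) = Σ Wₕ²(1−fₕ)sₕ²/nₕ with Wₕ = Nₕ/18217:
  Large: (7990/18217)²·(1−172/7990)·3550000/172 = 3884.9786
  Very large: (10227/18217)²·(1−2469/10227)·7000000/2469 = 677.83075
  → Var(ȳ_str) = 4562.8094.
Var(ȳ_srs) = (1 − 2641/18217)·6921000/2641 = 2240.6784.
deff = 4562.8094 / 2240.6784 = 2.0364.

2.0364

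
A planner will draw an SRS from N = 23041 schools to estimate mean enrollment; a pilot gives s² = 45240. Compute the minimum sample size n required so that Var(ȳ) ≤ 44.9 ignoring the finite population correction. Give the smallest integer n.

Without fpc, n₀ = s²/D = 45240/44.9 = 1007.5724.
Rounding up, n = 1008.

1008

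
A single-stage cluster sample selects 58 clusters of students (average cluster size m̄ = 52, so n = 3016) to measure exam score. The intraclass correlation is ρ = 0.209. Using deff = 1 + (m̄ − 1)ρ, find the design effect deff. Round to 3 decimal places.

deff = 1 + (52 − 1)·0.209 = 1 + 10.659 = 11.659.

11.659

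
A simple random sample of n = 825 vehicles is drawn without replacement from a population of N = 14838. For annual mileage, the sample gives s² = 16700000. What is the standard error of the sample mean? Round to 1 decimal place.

Under SRS without replacement, Var(ȳ) = (1 − f)·s²/n with f = n/N = 825/14838 = 0.05560049.
Var(ȳ) = (1 − 0.05560049)·16700000/825 = 0.94439951·20242.424 = 19116.936.
SE(ȳ) = √(19116.936) = 138.3.

138.3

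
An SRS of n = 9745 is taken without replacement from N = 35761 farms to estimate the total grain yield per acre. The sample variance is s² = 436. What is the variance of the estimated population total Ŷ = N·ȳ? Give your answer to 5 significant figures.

4.1625 × 10^7

Var(Ŷ) = N²·Var(ȳ) = N²·(1 − n/N)·s²/n.
f = 9745/35761 = 0.27250357; Var(ȳ) = 0.72749643·436/9745 = 0.03254884.
Var(Ŷ) = 35761² · 0.03254884 = 4.1625055 × 10^7.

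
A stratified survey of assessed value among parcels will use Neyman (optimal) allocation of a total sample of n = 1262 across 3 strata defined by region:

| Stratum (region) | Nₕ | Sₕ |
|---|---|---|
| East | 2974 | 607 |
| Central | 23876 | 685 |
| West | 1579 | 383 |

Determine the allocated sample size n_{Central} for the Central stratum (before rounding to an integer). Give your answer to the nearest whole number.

1100

Neyman allocation: nₕ = n·NₕSₕ / Σⱼ NⱼSⱼ.
Σ NⱼSⱼ = 2974·607 + 23876·685 + 1579·383 = 1.8765035 × 10^7.
n_{Central} = 1262·23876·685 / (1.8765035 × 10^7) = 1100.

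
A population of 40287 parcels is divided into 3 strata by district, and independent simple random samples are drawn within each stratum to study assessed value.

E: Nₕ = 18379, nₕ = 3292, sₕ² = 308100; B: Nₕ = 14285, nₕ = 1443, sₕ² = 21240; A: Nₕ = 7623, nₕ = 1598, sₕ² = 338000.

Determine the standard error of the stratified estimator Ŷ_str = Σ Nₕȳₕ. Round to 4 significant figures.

Var(Ŷ_str) = Σₕ Nₕ²(1 − fₕ)sₕ²/nₕ.
E: 18379²·(1 − 3292/18379)·308100/3292 = 2.5951152 × 10^10.
B: 14285²·(1 − 1443/14285)·21240/1443 = 2.7002321 × 10^9.
A: 7623²·(1 − 1598/7623)·338000/1598 = 9.7145547 × 10^9.
Sum = 3.8365939 × 10^10.
SE = √(3.8365939 × 10^10) = 195900.

195900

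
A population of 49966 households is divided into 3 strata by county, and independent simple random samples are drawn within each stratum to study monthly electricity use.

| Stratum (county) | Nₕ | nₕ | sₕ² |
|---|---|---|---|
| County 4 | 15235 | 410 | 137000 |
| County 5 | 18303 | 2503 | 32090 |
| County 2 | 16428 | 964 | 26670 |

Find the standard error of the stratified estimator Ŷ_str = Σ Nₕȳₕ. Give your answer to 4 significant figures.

Var(Ŷ_str) = Σₕ Nₕ²(1 − fₕ)sₕ²/nₕ.
County 4: 15235²·(1 − 410/15235)·137000/410 = 7.5469917 × 10^10.
County 5: 18303²·(1 − 2503/18303)·32090/2503 = 3.7075604 × 10^9.
County 2: 16428²·(1 − 964/16428)·26670/964 = 7.028336 × 10^9.
Sum = 8.6205813 × 10^10.
SE = √(8.6205813 × 10^10) = 293600.

293600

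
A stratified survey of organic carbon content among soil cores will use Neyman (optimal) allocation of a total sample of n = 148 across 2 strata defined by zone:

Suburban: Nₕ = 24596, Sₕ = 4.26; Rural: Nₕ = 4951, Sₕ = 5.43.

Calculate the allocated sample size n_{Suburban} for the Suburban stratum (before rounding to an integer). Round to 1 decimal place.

Neyman allocation: nₕ = n·NₕSₕ / Σⱼ NⱼSⱼ.
Σ NⱼSⱼ = 24596·4.26 + 4951·5.43 = 131662.89.
n_{Suburban} = 148·24596·4.26 / 131662.89 = 117.8.

117.8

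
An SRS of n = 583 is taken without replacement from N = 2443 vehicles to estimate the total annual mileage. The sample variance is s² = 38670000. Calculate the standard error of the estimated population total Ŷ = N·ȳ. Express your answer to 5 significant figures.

Var(Ŷ) = N²·Var(ȳ) = N²·(1 − n/N)·s²/n.
f = 583/2443 = 0.23864102; Var(ȳ) = 0.76135898·38670000/583 = 50500.432.
Var(Ŷ) = 2443² · 50500.432 = 3.0139915 × 10^11.
SE(Ŷ) = √(3.0139915 × 10^11) = 549000.

549000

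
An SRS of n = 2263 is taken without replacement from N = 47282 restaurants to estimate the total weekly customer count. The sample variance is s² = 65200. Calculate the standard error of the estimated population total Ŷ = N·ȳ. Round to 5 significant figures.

Var(Ŷ) = N²·Var(ȳ) = N²·(1 − n/N)·s²/n.
f = 2263/47282 = 0.04786177; Var(ȳ) = 0.95213823·65200/2263 = 27.432352.
Var(Ŷ) = 47282² · 27.432352 = 6.1327424 × 10^10.
SE(Ŷ) = √(6.1327424 × 10^10) = 247640.

247640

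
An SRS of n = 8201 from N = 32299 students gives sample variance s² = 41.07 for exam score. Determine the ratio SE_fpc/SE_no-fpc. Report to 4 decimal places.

0.8638

f = n/N = 8201/32299 = 0.25390879.
SE_no-fpc = √(s²/n) = 0.0707667; SE_fpc = √((1−f)s²/n) = 0.061125849.
Ratio = √(1−f) = 0.86376571.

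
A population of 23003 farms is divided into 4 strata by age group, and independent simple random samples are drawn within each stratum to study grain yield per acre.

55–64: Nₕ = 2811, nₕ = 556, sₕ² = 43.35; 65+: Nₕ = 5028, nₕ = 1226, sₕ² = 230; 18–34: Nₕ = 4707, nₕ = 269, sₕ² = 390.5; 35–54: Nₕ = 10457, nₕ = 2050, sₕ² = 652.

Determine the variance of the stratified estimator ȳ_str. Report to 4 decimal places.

Var(ȳ_str) = Σₕ Wₕ²(1 − fₕ)sₕ²/nₕ with Wₕ = Nₕ/N, N = 23003.
55–64: Wₕ = 0.12220145; term = 0.12220145²·(1 − 0.19779438)·43.35/556 = 9.3401262 × 10^-4.
65+: Wₕ = 0.21858019; term = 0.21858019²·(1 − 0.24383453)·230/1226 = 0.0067775977.
18–34: Wₕ = 0.20462548; term = 0.20462548²·(1 − 0.05714893)·390.5/269 = 0.057310117.
35–54: Wₕ = 0.45459288; term = 0.45459288²·(1 − 0.19604093)·652/2050 = 0.052841232.
Sum = 0.11786296.

0.1179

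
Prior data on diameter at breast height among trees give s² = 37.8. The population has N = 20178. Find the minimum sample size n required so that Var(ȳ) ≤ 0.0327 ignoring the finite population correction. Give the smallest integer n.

1156

Without fpc, n₀ = s²/D = 37.8/0.0327 = 1155.9633.
Rounding up, n = 1156.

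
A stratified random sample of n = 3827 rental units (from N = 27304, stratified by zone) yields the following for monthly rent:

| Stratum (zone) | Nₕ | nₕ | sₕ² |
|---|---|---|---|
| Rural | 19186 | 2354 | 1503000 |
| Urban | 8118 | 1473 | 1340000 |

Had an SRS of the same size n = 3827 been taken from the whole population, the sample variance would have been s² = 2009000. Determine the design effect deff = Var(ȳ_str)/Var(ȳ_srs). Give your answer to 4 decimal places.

Var(ȳ_str) = Σ Wₕ²(1−fₕ)sₕ²/nₕ with Wₕ = Nₕ/27304:
  Rural: (19186/27304)²·(1−2354/19186)·1503000/2354 = 276.57959
  Urban: (8118/27304)²·(1−1473/8118)·1340000/1473 = 65.825404
  → Var(ȳ_str) = 342.40499.
Var(ȳ_srs) = (1 − 3827/27304)·2009000/3827 = 451.37531.
deff = 342.40499 / 451.37531 = 0.7586.

0.7586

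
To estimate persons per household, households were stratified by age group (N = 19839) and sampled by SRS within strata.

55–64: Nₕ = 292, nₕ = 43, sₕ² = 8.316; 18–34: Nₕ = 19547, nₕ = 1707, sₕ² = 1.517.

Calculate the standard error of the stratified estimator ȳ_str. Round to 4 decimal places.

Var(ȳ_str) = Σₕ Wₕ²(1 − fₕ)sₕ²/nₕ with Wₕ = Nₕ/N, N = 19839.
55–64: Wₕ = 0.01471848; term = 0.01471848²·(1 − 0.14726027)·8.316/43 = 3.5726352 × 10^-5.
18–34: Wₕ = 0.98528152; term = 0.98528152²·(1 − 0.08732798)·1.517/1707 = 7.873856 × 10^-4.
Sum = 8.2311195 × 10^-4.
SE = √(8.2311195 × 10^-4) = 0.0287.

0.0287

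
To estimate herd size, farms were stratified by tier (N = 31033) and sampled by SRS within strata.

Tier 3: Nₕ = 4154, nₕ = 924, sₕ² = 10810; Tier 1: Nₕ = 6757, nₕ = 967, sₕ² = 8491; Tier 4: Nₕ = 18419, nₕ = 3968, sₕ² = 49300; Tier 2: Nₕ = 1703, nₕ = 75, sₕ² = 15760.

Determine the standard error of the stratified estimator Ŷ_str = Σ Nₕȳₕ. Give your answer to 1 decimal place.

Var(Ŷ_str) = Σₕ Nₕ²(1 − fₕ)sₕ²/nₕ.
Tier 3: 4154²·(1 − 924/4154)·10810/924 = 1.569722 × 10^8.
Tier 1: 6757²·(1 − 967/6757)·8491/967 = 3.4353014 × 10^8.
Tier 4: 18419²·(1 − 3968/18419)·49300/3968 = 3.3070381 × 10^9.
Tier 2: 1703²·(1 − 75/1703)·15760/75 = 5.825913 × 10^8.
Sum = 4.3901317 × 10^9.
SE = √(4.3901317 × 10^9) = 66258.1.

66258.1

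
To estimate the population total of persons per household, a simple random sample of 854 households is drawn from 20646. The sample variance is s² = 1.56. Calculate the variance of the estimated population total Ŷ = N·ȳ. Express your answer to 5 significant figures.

746440

Var(Ŷ) = N²·Var(ȳ) = N²·(1 − n/N)·s²/n.
f = 854/20646 = 0.04136394; Var(ȳ) = 0.95863606·1.56/854 = 0.0017511385.
Var(Ŷ) = 20646² · 0.0017511385 = 746435.6.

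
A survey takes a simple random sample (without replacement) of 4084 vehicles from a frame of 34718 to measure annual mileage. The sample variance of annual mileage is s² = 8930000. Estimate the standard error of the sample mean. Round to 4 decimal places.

Under SRS without replacement, Var(ȳ) = (1 − f)·s²/n with f = n/N = 4084/34718 = 0.11763350.
Var(ȳ) = (1 − 0.11763350)·8930000/4084 = 0.88236650·2186.5818 = 1929.3665.
SE(ȳ) = √(1929.3665) = 43.9246.

43.9246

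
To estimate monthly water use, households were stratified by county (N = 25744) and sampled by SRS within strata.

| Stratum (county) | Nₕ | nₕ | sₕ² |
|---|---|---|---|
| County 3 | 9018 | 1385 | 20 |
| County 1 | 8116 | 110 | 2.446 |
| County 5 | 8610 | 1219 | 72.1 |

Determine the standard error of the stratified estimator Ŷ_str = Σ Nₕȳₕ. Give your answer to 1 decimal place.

Var(Ŷ_str) = Σₕ Nₕ²(1 − fₕ)sₕ²/nₕ.
County 3: 9018²·(1 − 1385/9018)·20/1385 = 993998.47.
County 1: 8116²·(1 − 110/8116)·2.446/110 = 1.4448454 × 10^6.
County 5: 8610²·(1 − 1219/8610)·72.1/1219 = 3.7638986 × 10^6.
Sum = 6.2027425 × 10^6.
SE = √(6.2027425 × 10^6) = 2490.5.

2490.5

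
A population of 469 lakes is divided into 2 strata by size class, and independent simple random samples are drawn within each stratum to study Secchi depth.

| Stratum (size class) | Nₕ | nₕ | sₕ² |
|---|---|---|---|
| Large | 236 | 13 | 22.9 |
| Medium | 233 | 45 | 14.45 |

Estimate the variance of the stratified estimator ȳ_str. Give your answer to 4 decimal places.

Var(ȳ_str) = Σₕ Wₕ²(1 − fₕ)sₕ²/nₕ with Wₕ = Nₕ/N, N = 469.
Large: Wₕ = 0.50319829; term = 0.50319829²·(1 − 0.05508475)·22.9/13 = 0.42146674.
Medium: Wₕ = 0.49680171; term = 0.49680171²·(1 − 0.19313305)·14.45/45 = 0.063947478.
Sum = 0.48541422.

0.4854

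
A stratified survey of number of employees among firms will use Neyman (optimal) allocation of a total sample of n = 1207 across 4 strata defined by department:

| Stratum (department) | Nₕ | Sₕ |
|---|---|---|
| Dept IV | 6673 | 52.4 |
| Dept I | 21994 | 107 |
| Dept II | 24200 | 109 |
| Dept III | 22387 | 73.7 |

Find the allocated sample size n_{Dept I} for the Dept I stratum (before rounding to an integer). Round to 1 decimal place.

Neyman allocation: nₕ = n·NₕSₕ / Σⱼ NⱼSⱼ.
Σ NⱼSⱼ = 6673·52.4 + 21994·107 + 24200·109 + 22387·73.7 = 6.9907451 × 10^6.
n_{Dept I} = 1207·21994·107 / (6.9907451 × 10^6) = 406.3.

406.3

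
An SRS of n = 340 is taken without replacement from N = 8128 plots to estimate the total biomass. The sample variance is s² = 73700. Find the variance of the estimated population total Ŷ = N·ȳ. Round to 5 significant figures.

Var(Ŷ) = N²·Var(ȳ) = N²·(1 − n/N)·s²/n.
f = 340/8128 = 0.04183071; Var(ȳ) = 0.95816929·73700/340 = 207.69728.
Var(Ŷ) = 8128² · 207.69728 = 1.3721393 × 10^10.

1.3721 × 10^10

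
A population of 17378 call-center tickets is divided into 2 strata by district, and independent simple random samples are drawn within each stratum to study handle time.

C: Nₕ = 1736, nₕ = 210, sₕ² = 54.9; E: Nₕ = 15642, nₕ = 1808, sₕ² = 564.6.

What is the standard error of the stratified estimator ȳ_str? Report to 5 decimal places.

Var(ȳ_str) = Σₕ Wₕ²(1 − fₕ)sₕ²/nₕ with Wₕ = Nₕ/N, N = 17378.
C: Wₕ = 0.09989642; term = 0.09989642²·(1 − 0.12096774)·54.9/210 = 0.0022932834.
E: Wₕ = 0.90010358; term = 0.90010358²·(1 − 0.11558624)·564.6/1808 = 0.22376024.
Sum = 0.22605352.
SE = √(0.22605352) = 0.47545.

0.47545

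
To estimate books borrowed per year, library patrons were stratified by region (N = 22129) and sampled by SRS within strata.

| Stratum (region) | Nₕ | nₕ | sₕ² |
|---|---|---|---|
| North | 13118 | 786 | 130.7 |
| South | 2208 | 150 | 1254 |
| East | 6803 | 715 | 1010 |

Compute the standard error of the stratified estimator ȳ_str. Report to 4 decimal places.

0.5020

Var(ȳ_str) = Σₕ Wₕ²(1 − fₕ)sₕ²/nₕ with Wₕ = Nₕ/N, N = 22129.
North: Wₕ = 0.59279678; term = 0.59279678²·(1 − 0.05991767)·130.7/786 = 0.054932657.
South: Wₕ = 0.09977857; term = 0.09977857²·(1 − 0.06793478)·1254/150 = 0.077575957.
East: Wₕ = 0.30742465; term = 0.30742465²·(1 − 0.10510069)·1010/715 = 0.1194722.
Sum = 0.25198081.
SE = √(0.25198081) = 0.5020.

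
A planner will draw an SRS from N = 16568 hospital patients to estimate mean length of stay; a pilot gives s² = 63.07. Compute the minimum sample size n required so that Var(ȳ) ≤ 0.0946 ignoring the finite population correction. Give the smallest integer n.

667

Without fpc, n₀ = s²/D = 63.07/0.0946 = 666.7019.
Rounding up, n = 667.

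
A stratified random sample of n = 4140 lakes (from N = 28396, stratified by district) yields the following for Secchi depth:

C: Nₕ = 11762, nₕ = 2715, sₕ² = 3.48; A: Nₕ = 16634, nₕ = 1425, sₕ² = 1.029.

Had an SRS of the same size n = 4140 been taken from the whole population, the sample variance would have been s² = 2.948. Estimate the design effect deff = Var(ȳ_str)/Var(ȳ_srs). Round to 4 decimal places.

Var(ȳ_str) = Σ Wₕ²(1−fₕ)sₕ²/nₕ with Wₕ = Nₕ/28396:
  C: (11762/28396)²·(1−2715/11762)·3.48/2715 = 1.6915344 × 10^-4
  A: (16634/28396)²·(1−1425/16634)·1.029/1425 = 2.2656015 × 10^-4
  → Var(ȳ_str) = 3.9571359 × 10^-4.
Var(ȳ_srs) = (1 − 4140/28396)·2.948/4140 = 6.0825986 × 10^-4.
deff = (3.9571359 × 10^-4) / (6.0825986 × 10^-4) = 0.6506.

0.6506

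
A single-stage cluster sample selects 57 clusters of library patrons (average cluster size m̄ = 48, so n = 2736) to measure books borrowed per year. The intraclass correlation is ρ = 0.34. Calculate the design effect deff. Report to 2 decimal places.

deff = 1 + (48 − 1)·0.34 = 1 + 15.98 = 16.98.

16.98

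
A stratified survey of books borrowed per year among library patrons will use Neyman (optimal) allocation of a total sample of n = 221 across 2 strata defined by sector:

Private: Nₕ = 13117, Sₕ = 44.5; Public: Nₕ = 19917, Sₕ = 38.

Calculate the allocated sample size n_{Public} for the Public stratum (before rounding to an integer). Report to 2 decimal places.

Neyman allocation: nₕ = n·NₕSₕ / Σⱼ NⱼSⱼ.
Σ NⱼSⱼ = 13117·44.5 + 19917·38 = 1.3405525 × 10^6.
n_{Public} = 221·19917·38 / (1.3405525 × 10^6) = 124.77.

124.77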